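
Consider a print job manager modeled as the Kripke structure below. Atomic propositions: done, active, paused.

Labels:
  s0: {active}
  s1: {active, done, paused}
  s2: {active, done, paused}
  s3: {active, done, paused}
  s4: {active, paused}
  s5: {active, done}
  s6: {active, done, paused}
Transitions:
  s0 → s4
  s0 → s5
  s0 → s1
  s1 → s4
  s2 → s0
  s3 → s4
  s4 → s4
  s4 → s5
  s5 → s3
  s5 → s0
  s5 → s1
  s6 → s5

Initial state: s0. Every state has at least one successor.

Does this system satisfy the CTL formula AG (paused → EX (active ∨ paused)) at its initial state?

Holds

States satisfying paused → EX (active ∨ paused): {s0, s1, s2, s3, s4, s5, s6}.
States satisfying AG (paused → EX (active ∨ paused)): {s0, s1, s2, s3, s4, s5, s6}.
Every state reachable from s0 satisfies paused → EX (active ∨ paused).
s0 ∈ Sat(AG (paused → EX (active ∨ paused))).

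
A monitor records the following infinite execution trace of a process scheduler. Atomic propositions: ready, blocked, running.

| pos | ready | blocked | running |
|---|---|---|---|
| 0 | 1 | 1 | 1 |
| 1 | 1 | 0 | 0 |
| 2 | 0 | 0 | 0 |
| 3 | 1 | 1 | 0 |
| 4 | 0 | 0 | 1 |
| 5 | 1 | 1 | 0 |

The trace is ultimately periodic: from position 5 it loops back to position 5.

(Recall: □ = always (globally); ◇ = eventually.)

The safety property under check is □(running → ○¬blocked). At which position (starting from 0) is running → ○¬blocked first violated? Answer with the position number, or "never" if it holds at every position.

4

Check running → ○¬blocked at each position in order: 0 ✓, 1 ✓, 2 ✓, 3 ✓.
At position 4 the labels are {running} and the next position 5 has {blocked, ready}, so running → ○¬blocked is false there. This is the first violation.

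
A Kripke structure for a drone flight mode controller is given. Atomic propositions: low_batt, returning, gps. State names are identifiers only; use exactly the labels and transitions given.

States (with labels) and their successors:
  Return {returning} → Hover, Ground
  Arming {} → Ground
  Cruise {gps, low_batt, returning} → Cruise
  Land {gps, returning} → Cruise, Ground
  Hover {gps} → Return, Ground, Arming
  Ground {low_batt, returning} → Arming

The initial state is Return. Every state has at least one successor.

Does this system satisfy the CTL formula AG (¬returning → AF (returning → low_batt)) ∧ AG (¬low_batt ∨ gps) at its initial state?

Violated

States satisfying ¬returning → AF (returning → low_batt): {Return, Arming, Cruise, Land, Hover, Ground}.
States satisfying AG (¬returning → AF (returning → low_batt)): {Return, Arming, Cruise, Land, Hover, Ground}.
States satisfying ¬low_batt ∨ gps: {Return, Arming, Cruise, Land, Hover}.
States satisfying AG (¬low_batt ∨ gps): {Cruise}.
States satisfying AG (¬returning → AF (returning → low_batt)) ∧ AG (¬low_batt ∨ gps): {Cruise}.
Return ∉ Sat(AG (¬returning → AF (returning → low_batt)) ∧ AG (¬low_batt ∨ gps)).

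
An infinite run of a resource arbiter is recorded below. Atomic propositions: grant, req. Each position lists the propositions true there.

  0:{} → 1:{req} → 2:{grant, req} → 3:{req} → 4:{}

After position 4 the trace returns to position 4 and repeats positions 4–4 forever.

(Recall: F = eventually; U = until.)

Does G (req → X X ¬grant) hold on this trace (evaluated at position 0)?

Holds

req → X X ¬grant holds at every position 0..4, and those are all positions ever visited, so G (req → X X ¬grant) holds.
Positions where req holds: 1, 2, 3.
Check X X ¬grant at each: 1→ok, 2→ok, 3→ok.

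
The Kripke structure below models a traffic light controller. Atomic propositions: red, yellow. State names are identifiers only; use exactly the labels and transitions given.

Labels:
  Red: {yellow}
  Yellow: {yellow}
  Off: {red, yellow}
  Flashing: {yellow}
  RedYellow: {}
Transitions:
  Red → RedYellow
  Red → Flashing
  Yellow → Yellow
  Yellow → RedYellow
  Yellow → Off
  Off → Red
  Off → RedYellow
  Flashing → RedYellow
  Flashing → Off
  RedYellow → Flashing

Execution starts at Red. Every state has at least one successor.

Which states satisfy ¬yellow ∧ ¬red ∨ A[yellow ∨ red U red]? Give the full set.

States satisfying ¬yellow: {RedYellow}.
States satisfying ¬red: {Red, Yellow, Flashing, RedYellow}.
States satisfying ¬yellow ∧ ¬red: {RedYellow}.
States satisfying yellow ∨ red: {Red, Yellow, Off, Flashing}.
States satisfying red: {Off}.
States satisfying A[yellow ∨ red U red]: {Off}.
States satisfying ¬yellow ∧ ¬red ∨ A[yellow ∨ red U red]: {Off, RedYellow}.

{Off, RedYellow}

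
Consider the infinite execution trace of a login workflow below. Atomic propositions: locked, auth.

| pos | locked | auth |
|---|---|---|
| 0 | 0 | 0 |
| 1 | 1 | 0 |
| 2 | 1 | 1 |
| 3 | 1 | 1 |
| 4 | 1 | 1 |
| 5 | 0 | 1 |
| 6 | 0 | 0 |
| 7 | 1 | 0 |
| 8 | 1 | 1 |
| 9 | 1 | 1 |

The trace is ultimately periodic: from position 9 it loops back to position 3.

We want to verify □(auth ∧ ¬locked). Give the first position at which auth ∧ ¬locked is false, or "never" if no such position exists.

0

At position 0 the labels are {}, so auth ∧ ¬locked is false there. This is the first violation.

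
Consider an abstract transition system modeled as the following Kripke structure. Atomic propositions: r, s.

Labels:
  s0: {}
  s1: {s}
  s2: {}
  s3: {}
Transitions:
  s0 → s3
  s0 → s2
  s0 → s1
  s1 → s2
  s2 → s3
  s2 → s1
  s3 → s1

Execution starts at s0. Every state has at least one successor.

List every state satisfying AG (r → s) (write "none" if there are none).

States satisfying r → s: {s0, s1, s2, s3}.
States satisfying AG (r → s): {s0, s1, s2, s3}.

{s0, s1, s2, s3}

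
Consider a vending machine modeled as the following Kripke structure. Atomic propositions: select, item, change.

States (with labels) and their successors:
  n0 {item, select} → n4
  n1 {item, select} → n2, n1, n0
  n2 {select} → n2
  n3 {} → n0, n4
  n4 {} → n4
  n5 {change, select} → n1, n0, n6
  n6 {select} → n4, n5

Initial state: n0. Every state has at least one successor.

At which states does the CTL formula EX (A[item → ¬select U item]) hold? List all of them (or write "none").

{n1, n3, n5}

States satisfying A[item → ¬select U item]: {n0, n1}.
States satisfying EX (A[item → ¬select U item]): {n1, n3, n5}.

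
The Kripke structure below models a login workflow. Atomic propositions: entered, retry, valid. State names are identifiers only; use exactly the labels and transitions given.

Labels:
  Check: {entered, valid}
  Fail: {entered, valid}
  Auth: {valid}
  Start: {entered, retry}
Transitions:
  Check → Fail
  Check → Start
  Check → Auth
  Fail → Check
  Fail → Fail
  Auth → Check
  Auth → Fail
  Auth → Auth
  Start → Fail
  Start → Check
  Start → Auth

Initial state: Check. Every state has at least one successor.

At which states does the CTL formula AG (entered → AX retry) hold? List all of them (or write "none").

States satisfying entered → AX retry: {Auth}.
States satisfying AG (entered → AX retry): ∅.

none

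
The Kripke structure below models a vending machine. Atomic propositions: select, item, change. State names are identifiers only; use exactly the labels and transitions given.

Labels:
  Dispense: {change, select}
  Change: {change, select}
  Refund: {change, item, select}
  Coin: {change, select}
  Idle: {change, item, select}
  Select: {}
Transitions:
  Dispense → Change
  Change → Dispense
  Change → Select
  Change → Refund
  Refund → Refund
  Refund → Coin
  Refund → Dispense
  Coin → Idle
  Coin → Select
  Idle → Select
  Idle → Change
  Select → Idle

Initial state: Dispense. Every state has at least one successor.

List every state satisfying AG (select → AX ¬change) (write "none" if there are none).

none

States satisfying select → AX ¬change: {Select}.
States satisfying AG (select → AX ¬change): ∅.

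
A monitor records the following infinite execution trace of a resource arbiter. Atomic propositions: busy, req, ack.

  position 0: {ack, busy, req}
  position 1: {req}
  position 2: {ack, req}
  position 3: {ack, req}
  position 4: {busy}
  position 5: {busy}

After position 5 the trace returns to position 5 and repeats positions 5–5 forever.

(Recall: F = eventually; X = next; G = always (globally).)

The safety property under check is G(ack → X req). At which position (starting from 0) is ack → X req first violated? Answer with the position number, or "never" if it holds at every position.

Check ack → X req at each position in order: 0 ✓, 1 ✓, 2 ✓.
At position 3 the labels are {ack, req} and the next position 4 has {busy}, so ack → X req is false there. This is the first violation.

3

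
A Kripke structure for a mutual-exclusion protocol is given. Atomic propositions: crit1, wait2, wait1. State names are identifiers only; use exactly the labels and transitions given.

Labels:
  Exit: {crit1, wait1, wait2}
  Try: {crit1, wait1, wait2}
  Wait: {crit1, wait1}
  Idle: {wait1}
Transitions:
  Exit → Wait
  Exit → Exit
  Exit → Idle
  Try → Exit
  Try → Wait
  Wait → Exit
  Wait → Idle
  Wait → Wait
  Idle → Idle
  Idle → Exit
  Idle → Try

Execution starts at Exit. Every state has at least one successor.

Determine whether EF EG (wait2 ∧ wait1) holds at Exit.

States satisfying EG (wait2 ∧ wait1): {Exit, Try}.
States satisfying EF EG (wait2 ∧ wait1): {Exit, Try, Wait, Idle}.
Some path from Exit reaches a state where EG (wait2 ∧ wait1) holds.
Exit ∈ Sat(EF EG (wait2 ∧ wait1)).

Holds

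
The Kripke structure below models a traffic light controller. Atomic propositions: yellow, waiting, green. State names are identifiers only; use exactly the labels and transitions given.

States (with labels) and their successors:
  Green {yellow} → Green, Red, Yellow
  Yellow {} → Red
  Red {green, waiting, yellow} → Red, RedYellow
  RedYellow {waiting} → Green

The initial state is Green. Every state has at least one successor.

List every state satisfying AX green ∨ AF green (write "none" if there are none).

{Yellow, Red}

States satisfying green: {Red}.
States satisfying AX green: {Yellow}.
States satisfying AF green: {Yellow, Red}.
States satisfying AX green ∨ AF green: {Yellow, Red}.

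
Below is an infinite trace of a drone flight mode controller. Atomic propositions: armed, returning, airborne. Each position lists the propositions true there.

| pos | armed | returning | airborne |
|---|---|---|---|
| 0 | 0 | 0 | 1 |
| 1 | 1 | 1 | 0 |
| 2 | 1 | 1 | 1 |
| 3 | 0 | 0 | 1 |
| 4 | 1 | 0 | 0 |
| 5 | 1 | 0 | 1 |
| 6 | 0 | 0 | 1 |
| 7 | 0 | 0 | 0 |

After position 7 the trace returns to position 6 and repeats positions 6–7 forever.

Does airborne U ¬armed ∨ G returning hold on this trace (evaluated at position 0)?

Holds

Walking from position 0: ¬armed first holds at position 0, and airborne holds at every earlier position along the way, so airborne U ¬armed holds.
returning must hold at every position from 0 onward. It fails at position 0, so G returning is false.
At position 0: airborne U ¬armed is true; G returning is false; so airborne U ¬armed ∨ G returning is true.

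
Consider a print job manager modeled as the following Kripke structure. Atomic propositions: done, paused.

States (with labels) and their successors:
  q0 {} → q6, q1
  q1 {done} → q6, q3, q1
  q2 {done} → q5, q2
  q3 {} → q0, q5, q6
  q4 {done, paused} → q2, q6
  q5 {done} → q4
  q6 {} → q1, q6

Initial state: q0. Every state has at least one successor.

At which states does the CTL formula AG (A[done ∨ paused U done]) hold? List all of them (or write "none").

States satisfying A[done ∨ paused U done]: {q1, q2, q4, q5}.
States satisfying AG (A[done ∨ paused U done]): ∅.

none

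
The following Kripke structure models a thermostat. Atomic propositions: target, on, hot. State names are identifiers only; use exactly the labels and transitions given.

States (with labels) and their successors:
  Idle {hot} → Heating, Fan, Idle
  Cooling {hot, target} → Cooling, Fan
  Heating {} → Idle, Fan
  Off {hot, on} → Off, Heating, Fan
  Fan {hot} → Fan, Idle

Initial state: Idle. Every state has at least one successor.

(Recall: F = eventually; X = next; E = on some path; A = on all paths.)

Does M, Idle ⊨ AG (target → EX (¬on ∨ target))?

States satisfying target → EX (¬on ∨ target): {Idle, Cooling, Heating, Off, Fan}.
States satisfying AG (target → EX (¬on ∨ target)): {Idle, Cooling, Heating, Off, Fan}.
Every state reachable from Idle satisfies target → EX (¬on ∨ target).
Idle ∈ Sat(AG (target → EX (¬on ∨ target))).

Satisfied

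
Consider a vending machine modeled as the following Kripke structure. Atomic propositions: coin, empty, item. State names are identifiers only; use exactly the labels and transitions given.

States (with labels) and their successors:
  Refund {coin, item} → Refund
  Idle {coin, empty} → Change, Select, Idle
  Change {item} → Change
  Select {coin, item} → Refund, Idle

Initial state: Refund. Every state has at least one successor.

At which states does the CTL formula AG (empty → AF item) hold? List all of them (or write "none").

{Refund, Change}

States satisfying empty → AF item: {Refund, Change, Select}.
States satisfying AG (empty → AF item): {Refund, Change}.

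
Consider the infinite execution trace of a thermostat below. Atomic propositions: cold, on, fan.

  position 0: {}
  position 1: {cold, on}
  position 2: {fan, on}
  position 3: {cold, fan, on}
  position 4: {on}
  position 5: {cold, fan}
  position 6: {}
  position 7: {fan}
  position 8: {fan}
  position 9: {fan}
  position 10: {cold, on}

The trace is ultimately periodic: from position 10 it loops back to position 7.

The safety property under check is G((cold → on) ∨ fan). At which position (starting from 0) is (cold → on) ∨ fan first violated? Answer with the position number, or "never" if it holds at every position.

never

(cold → on) ∨ fan holds at every position 0..10, and those are all the positions the trace ever visits, so the invariant G((cold → on) ∨ fan) is never violated.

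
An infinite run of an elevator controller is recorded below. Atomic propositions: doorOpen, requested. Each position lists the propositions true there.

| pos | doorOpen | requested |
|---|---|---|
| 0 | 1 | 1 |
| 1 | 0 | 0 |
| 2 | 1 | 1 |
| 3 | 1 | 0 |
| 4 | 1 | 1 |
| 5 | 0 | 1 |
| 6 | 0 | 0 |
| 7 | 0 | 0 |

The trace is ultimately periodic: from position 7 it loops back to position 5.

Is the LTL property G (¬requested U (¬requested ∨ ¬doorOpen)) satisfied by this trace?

Violated

¬requested U (¬requested ∨ ¬doorOpen) must hold at every position from 0 onward. It fails at position 0, so G (¬requested U (¬requested ∨ ¬doorOpen)) is false.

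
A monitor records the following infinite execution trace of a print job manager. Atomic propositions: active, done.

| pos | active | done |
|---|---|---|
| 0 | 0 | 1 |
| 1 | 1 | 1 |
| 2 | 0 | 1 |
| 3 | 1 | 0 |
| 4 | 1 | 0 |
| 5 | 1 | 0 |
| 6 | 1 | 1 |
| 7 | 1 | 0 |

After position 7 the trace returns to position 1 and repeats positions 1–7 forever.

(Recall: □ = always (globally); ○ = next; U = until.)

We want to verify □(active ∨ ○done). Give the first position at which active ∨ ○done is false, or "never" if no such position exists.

2

Check active ∨ ○done at each position in order: 0 ✓, 1 ✓.
At position 2 the labels are {done} and the next position 3 has {active}, so active ∨ ○done is false there. This is the first violation.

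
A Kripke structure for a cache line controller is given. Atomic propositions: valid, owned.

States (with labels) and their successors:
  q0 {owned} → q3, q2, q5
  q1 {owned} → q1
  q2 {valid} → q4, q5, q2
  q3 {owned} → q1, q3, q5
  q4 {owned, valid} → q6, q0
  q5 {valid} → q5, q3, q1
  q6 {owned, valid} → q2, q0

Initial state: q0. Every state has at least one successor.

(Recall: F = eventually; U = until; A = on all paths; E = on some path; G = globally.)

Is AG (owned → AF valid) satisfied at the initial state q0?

States satisfying owned → AF valid: {q2, q4, q5, q6}.
States satisfying AG (owned → AF valid): ∅.
q0 is reachable from q0 and violates owned → AF valid, so AG fails at q0.
q0 ∉ Sat(AG (owned → AF valid)).

No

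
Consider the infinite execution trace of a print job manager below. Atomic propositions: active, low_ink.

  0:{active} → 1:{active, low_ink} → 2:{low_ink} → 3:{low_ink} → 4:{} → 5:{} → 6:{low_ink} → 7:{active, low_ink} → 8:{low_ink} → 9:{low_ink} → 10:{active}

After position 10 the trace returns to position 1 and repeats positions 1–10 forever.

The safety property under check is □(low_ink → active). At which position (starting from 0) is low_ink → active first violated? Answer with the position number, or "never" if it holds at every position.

Check low_ink → active at each position in order: 0 ✓, 1 ✓.
At position 2 the labels are {low_ink}, so low_ink → active is false there. This is the first violation.

2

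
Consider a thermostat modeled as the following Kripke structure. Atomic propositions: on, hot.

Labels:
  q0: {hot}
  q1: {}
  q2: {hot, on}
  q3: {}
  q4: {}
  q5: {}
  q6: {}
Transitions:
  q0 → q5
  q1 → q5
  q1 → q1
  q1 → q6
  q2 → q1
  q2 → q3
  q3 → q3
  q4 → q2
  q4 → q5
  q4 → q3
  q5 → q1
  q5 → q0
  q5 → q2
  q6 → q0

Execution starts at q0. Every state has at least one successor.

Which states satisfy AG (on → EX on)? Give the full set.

{q3}

States satisfying on → EX on: {q0, q1, q3, q4, q5, q6}.
States satisfying AG (on → EX on): {q3}.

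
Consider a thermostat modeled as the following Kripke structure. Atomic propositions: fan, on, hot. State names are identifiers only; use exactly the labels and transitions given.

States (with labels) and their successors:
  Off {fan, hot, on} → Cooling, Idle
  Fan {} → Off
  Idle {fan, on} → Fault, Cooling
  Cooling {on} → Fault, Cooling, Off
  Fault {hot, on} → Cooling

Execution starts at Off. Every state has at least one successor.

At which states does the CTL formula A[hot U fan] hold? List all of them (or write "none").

{Off, Idle}

States satisfying hot: {Off, Fault}.
States satisfying fan: {Off, Idle}.
States satisfying A[hot U fan]: {Off, Idle}.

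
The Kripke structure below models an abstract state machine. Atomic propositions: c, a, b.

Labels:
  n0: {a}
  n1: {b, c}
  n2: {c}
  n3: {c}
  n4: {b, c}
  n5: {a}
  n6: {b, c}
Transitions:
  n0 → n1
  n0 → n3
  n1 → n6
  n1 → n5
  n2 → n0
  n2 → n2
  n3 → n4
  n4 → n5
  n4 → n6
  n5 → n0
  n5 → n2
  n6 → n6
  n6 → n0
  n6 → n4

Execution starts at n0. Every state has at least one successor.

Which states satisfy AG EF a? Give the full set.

{n0, n1, n2, n3, n4, n5, n6}

States satisfying EF a: {n0, n1, n2, n3, n4, n5, n6}.
States satisfying AG EF a: {n0, n1, n2, n3, n4, n5, n6}.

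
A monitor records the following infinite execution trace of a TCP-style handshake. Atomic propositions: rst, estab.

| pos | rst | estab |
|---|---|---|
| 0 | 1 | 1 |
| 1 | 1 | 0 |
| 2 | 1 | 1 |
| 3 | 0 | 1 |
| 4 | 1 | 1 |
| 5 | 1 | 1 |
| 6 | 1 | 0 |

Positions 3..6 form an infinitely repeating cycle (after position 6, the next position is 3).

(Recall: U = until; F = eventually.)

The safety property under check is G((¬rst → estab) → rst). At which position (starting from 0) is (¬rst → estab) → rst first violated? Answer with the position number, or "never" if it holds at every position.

3

Check (¬rst → estab) → rst at each position in order: 0 ✓, 1 ✓, 2 ✓.
At position 3 the labels are {estab}, so (¬rst → estab) → rst is false there. This is the first violation.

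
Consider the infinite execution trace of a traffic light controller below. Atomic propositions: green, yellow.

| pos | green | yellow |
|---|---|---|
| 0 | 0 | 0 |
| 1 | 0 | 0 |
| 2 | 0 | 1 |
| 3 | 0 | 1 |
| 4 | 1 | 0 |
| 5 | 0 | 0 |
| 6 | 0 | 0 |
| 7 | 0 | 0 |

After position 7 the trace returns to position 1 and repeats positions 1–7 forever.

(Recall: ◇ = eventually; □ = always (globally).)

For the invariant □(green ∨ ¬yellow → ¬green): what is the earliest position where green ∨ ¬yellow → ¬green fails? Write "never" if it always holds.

Check green ∨ ¬yellow → ¬green at each position in order: 0 ✓, 1 ✓, 2 ✓, 3 ✓.
At position 4 the labels are {green}, so green ∨ ¬yellow → ¬green is false there. This is the first violation.

4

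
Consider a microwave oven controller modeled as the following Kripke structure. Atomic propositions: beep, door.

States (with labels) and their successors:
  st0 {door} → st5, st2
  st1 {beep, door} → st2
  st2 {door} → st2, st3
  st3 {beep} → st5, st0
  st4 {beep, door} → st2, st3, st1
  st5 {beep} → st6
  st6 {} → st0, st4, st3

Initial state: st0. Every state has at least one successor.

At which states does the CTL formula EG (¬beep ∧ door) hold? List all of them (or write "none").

States satisfying ¬beep ∧ door: {st0, st2}.
States satisfying EG (¬beep ∧ door): {st0, st2}.

{st0, st2}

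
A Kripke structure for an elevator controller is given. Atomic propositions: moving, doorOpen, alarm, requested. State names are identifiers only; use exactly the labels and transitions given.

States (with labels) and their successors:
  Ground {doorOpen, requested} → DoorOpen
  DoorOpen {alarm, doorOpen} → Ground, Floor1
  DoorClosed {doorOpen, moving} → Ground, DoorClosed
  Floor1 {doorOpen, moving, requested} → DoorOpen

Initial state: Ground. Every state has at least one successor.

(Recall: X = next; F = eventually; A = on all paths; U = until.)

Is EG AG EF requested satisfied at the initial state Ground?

Yes

States satisfying AG EF requested: {Ground, DoorOpen, DoorClosed, Floor1}.
States satisfying EG AG EF requested: {Ground, DoorOpen, DoorClosed, Floor1}.
Ground ∈ Sat(EG AG EF requested).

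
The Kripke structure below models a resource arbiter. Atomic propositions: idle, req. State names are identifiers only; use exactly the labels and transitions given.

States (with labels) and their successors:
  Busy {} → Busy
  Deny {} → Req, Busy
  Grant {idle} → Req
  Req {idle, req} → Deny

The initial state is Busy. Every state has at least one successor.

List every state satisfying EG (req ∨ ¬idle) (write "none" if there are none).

{Busy, Deny, Req}

States satisfying req ∨ ¬idle: {Busy, Deny, Req}.
States satisfying EG (req ∨ ¬idle): {Busy, Deny, Req}.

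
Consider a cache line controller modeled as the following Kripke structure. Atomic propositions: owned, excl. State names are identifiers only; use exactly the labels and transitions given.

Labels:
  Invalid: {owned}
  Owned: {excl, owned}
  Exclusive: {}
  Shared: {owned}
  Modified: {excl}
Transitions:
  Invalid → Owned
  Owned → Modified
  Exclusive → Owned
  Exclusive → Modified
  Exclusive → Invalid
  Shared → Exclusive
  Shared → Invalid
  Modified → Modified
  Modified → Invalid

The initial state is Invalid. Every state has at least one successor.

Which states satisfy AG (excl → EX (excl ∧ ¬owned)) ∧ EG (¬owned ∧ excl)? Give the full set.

States satisfying excl → EX (excl ∧ ¬owned): {Invalid, Owned, Exclusive, Shared, Modified}.
States satisfying AG (excl → EX (excl ∧ ¬owned)): {Invalid, Owned, Exclusive, Shared, Modified}.
States satisfying ¬owned ∧ excl: {Modified}.
States satisfying EG (¬owned ∧ excl): {Modified}.
States satisfying AG (excl → EX (excl ∧ ¬owned)) ∧ EG (¬owned ∧ excl): {Modified}.

{Modified}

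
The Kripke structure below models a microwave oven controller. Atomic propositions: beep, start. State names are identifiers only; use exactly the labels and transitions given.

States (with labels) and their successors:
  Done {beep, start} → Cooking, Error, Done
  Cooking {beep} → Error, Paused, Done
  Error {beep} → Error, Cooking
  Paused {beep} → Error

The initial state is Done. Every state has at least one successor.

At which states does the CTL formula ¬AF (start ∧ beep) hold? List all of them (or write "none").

{Cooking, Error, Paused}

States satisfying start ∧ beep: {Done}.
States satisfying AF (start ∧ beep): {Done}.
States satisfying ¬AF (start ∧ beep): {Cooking, Error, Paused}.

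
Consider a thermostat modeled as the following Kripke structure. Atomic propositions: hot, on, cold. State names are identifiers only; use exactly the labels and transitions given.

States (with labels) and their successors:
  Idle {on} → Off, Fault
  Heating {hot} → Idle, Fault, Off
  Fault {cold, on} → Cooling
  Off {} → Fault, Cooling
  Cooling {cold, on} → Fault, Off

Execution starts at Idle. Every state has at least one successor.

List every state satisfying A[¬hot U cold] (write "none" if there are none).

States satisfying ¬hot: {Idle, Fault, Off, Cooling}.
States satisfying cold: {Fault, Cooling}.
States satisfying A[¬hot U cold]: {Idle, Fault, Off, Cooling}.

{Idle, Fault, Off, Cooling}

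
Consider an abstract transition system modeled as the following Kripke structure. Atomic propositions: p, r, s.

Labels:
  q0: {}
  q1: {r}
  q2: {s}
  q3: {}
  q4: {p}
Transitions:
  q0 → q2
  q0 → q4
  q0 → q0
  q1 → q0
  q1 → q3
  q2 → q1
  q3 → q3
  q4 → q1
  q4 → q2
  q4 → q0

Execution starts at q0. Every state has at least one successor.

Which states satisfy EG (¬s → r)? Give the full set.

none

States satisfying ¬s → r: {q1, q2}.
States satisfying EG (¬s → r): ∅.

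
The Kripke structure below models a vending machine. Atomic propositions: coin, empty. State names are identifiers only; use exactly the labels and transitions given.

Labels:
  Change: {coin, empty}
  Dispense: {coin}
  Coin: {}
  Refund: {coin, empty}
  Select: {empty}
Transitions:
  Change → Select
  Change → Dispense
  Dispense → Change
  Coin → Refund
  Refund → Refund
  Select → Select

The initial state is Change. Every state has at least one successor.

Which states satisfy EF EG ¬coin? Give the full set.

{Change, Dispense, Select}

States satisfying EG ¬coin: {Select}.
States satisfying EF EG ¬coin: {Change, Dispense, Select}.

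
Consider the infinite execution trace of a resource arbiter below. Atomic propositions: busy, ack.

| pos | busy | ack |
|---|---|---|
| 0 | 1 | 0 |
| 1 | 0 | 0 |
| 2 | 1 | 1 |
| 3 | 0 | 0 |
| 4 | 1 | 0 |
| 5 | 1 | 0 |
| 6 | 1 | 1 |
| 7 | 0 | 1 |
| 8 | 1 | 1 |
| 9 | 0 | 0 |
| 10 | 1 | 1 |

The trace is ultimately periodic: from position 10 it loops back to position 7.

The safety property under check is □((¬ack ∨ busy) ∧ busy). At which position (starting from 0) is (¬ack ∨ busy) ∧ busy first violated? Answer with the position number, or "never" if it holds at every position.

Check (¬ack ∨ busy) ∧ busy at each position in order: 0 ✓.
At position 1 the labels are {}, so (¬ack ∨ busy) ∧ busy is false there. This is the first violation.

1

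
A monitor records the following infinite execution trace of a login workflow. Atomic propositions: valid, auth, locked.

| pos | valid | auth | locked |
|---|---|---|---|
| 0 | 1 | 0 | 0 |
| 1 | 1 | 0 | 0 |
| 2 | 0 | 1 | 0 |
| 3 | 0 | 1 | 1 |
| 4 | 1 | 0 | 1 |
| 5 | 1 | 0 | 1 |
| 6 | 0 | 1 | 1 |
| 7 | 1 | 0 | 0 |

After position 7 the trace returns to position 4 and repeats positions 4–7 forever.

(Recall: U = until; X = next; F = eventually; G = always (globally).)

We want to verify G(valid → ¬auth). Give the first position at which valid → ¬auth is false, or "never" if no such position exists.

valid → ¬auth holds at every position 0..7, and those are all the positions the trace ever visits, so the invariant G(valid → ¬auth) is never violated.

never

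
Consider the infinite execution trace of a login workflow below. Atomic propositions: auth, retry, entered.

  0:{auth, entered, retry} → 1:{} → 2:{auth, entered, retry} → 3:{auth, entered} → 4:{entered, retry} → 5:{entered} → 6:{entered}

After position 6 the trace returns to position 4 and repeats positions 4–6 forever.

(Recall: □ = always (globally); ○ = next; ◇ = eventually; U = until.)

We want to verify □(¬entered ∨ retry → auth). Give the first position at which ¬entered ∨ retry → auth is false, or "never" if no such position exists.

1

Check ¬entered ∨ retry → auth at each position in order: 0 ✓.
At position 1 the labels are {}, so ¬entered ∨ retry → auth is false there. This is the first violation.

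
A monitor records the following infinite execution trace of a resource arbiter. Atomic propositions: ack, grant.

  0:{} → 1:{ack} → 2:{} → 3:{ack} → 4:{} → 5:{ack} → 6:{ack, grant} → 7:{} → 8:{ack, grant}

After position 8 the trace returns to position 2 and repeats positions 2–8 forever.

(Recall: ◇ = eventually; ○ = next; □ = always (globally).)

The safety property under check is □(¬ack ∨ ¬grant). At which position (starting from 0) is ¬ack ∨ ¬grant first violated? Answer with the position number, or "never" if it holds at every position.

Check ¬ack ∨ ¬grant at each position in order: 0 ✓, 1 ✓, 2 ✓, 3 ✓, 4 ✓, 5 ✓.
At position 6 the labels are {ack, grant}, so ¬ack ∨ ¬grant is false there. This is the first violation.

6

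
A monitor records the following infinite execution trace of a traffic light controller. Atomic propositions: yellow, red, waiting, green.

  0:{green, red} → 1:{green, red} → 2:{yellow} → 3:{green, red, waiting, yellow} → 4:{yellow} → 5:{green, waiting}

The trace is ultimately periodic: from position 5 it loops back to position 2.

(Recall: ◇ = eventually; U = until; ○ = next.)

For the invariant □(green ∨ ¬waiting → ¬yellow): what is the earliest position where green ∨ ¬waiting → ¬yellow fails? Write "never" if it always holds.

2

Check green ∨ ¬waiting → ¬yellow at each position in order: 0 ✓, 1 ✓.
At position 2 the labels are {yellow}, so green ∨ ¬waiting → ¬yellow is false there. This is the first violation.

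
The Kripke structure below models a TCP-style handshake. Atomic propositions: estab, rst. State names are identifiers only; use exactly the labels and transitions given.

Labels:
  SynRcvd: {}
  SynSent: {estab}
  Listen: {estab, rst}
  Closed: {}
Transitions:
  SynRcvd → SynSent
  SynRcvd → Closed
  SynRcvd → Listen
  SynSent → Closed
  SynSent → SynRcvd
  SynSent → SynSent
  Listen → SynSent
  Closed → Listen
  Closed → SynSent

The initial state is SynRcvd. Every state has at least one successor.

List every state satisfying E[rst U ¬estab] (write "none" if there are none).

States satisfying rst: {Listen}.
States satisfying ¬estab: {SynRcvd, Closed}.
States satisfying E[rst U ¬estab]: {SynRcvd, Closed}.

{SynRcvd, Closed}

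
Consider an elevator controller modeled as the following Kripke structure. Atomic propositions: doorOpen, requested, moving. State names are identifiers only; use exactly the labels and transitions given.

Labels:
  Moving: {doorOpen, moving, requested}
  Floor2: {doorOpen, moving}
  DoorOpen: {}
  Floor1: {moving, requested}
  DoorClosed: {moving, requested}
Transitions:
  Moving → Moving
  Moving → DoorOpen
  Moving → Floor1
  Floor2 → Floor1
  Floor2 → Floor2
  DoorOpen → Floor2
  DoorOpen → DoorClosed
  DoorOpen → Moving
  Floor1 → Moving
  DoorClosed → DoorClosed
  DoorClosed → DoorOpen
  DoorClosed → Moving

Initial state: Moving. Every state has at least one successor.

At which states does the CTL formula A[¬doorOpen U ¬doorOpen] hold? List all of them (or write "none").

States satisfying ¬doorOpen: {DoorOpen, Floor1, DoorClosed}.
States satisfying A[¬doorOpen U ¬doorOpen]: {DoorOpen, Floor1, DoorClosed}.

{DoorOpen, Floor1, DoorClosed}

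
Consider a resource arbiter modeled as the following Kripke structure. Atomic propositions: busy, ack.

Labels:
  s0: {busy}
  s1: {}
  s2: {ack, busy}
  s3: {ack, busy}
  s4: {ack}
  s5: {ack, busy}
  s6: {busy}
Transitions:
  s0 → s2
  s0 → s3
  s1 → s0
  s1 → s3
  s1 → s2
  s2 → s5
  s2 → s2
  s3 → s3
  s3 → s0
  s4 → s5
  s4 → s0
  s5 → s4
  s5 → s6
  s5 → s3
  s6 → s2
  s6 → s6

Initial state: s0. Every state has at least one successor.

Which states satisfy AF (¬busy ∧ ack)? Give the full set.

States satisfying ¬busy ∧ ack: {s4}.
States satisfying AF (¬busy ∧ ack): {s4}.

{s4}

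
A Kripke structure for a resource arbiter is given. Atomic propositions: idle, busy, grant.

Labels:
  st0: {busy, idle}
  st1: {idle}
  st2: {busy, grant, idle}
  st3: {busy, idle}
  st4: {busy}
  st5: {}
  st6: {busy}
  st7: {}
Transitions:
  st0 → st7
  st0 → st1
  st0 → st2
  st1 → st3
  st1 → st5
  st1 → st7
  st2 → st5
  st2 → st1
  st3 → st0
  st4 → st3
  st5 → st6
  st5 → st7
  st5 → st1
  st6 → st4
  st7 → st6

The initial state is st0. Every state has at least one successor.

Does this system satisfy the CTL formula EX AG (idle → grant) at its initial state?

No

States satisfying AG (idle → grant): ∅.
States satisfying EX AG (idle → grant): ∅.
No suitable path/successor from st0 witnesses the formula.
st0 ∉ Sat(EX AG (idle → grant)).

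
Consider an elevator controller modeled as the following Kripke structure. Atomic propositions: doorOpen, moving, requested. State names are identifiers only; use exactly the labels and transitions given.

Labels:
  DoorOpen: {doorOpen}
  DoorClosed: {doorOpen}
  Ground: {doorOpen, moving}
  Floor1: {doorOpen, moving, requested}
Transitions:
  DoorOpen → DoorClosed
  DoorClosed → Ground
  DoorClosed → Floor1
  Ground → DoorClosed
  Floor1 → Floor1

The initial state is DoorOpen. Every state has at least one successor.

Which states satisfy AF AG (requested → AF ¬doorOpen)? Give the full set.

States satisfying AG (requested → AF ¬doorOpen): ∅.
States satisfying AF AG (requested → AF ¬doorOpen): ∅.

none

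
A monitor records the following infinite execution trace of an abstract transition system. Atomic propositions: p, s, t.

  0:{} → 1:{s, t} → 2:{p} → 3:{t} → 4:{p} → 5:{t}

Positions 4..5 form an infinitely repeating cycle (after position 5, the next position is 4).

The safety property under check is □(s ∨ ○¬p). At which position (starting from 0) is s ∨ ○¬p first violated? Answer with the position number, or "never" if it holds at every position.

3

Check s ∨ ○¬p at each position in order: 0 ✓, 1 ✓, 2 ✓.
At position 3 the labels are {t} and the next position 4 has {p}, so s ∨ ○¬p is false there. This is the first violation.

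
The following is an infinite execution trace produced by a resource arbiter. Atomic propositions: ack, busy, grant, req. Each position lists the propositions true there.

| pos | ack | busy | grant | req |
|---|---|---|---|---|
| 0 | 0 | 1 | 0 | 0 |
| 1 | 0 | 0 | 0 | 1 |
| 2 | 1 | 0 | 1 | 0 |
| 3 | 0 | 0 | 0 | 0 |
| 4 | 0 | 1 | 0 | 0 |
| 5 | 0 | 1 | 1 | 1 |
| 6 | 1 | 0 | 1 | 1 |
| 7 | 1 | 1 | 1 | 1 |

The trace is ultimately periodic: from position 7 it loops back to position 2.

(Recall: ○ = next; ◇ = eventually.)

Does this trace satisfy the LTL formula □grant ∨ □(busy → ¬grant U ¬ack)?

grant must hold at every position from 0 onward. It fails at position 0, so □grant is false.
busy → ¬grant U ¬ack must hold at every position from 0 onward. It fails at position 7, so □(busy → ¬grant U ¬ack) is false.
Positions where busy holds: 0, 4, 5, 7.
Check ¬grant U ¬ack at each: 0→ok, 4→ok, 5→ok, 7→fails.
At position 0: □grant is false; □(busy → ¬grant U ¬ack) is false; so □grant ∨ □(busy → ¬grant U ¬ack) is false.

No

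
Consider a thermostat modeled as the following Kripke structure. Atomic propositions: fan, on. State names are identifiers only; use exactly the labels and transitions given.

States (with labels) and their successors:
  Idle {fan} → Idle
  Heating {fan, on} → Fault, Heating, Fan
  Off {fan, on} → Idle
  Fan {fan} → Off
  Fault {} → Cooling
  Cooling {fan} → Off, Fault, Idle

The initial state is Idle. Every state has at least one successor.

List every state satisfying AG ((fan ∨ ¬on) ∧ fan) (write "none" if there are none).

{Idle, Off, Fan}

States satisfying (fan ∨ ¬on) ∧ fan: {Idle, Heating, Off, Fan, Cooling}.
States satisfying AG ((fan ∨ ¬on) ∧ fan): {Idle, Off, Fan}.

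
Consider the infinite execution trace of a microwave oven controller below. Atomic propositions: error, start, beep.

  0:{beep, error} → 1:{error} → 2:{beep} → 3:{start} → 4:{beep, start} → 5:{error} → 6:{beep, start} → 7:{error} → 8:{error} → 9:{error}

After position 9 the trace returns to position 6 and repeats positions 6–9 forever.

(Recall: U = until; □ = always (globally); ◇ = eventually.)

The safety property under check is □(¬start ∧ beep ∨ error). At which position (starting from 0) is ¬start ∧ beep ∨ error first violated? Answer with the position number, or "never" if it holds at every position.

3

Check ¬start ∧ beep ∨ error at each position in order: 0 ✓, 1 ✓, 2 ✓.
At position 3 the labels are {start}, so ¬start ∧ beep ∨ error is false there. This is the first violation.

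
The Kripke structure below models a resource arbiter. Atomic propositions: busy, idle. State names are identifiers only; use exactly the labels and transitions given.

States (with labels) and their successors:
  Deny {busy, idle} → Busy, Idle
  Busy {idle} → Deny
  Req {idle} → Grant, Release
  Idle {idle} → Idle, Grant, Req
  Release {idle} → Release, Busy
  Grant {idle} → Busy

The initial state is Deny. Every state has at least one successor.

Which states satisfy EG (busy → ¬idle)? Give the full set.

States satisfying busy → ¬idle: {Busy, Req, Idle, Release, Grant}.
States satisfying EG (busy → ¬idle): {Req, Idle, Release}.

{Req, Idle, Release}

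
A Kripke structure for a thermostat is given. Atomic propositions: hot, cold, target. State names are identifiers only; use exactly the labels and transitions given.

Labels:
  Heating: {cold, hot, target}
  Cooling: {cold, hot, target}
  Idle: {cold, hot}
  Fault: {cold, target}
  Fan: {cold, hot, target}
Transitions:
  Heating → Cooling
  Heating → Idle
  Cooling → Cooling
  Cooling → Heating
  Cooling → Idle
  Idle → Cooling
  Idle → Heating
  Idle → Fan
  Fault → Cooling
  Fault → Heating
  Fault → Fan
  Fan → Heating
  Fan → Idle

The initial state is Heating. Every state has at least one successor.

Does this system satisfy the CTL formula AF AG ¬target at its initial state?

No

States satisfying AG ¬target: ∅.
States satisfying AF AG ¬target: ∅.
There is a path from Heating along which AG ¬target never holds.
Heating ∉ Sat(AF AG ¬target).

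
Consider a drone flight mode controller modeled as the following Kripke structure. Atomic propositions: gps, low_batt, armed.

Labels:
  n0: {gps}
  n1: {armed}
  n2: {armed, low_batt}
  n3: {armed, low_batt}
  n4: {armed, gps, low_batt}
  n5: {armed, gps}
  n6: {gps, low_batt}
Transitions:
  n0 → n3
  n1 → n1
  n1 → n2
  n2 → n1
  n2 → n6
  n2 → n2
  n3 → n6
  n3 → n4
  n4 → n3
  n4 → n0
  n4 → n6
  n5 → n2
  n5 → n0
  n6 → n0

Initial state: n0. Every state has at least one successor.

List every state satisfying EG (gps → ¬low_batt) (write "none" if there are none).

{n1, n2, n5}

States satisfying gps → ¬low_batt: {n0, n1, n2, n3, n5}.
States satisfying EG (gps → ¬low_batt): {n1, n2, n5}.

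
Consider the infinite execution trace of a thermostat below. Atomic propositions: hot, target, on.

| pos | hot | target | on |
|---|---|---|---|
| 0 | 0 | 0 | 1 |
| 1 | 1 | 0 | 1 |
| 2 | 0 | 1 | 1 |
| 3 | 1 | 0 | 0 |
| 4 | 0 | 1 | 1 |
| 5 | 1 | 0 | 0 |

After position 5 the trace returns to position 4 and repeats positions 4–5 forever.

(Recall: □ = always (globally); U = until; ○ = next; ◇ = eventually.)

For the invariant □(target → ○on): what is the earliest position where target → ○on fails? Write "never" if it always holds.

Check target → ○on at each position in order: 0 ✓, 1 ✓.
At position 2 the labels are {on, target} and the next position 3 has {hot}, so target → ○on is false there. This is the first violation.

2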